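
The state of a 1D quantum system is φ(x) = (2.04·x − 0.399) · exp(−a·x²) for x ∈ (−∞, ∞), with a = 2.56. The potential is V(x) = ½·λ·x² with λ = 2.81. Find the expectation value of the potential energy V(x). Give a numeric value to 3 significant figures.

⟨V⟩ = ∫ V(x)·|φ|² dx / ∫|φ|² dx.
Expand each integrand as polynomial × e^(−2ax²) and use ∫x^(2j)·e^(−2ax²) dx = (2j−1)!!/(4a)^j · √(π/(2a)), odd powers → 0; here √(π/(2a)) = 0.78332.
State is unnormalized: ∫|φ|² dx = 0.44305, and ∫φ*·V(x)·φ dx = 0.14815, so ⟨V⟩ = 0.14815 / 0.44305.
⟨V⟩ = 0.33438.

0.334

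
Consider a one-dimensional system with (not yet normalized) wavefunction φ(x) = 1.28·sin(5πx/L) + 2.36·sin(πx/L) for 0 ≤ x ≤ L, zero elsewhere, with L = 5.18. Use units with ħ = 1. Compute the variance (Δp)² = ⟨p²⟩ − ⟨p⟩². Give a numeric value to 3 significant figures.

2.37

Compute ⟨p⟩ and ⟨p²⟩ separately; (Δp)² = ⟨p²⟩ − ⟨p⟩².
d²/dx² sin(jπx/L) = −(jπ/L)²·sin(jπx/L); on 0 ≤ x ≤ L, ∫sin²(jπx/L) dx = L/2 and ∫sin(jπx/L)·sin(lπx/L) dx = 0 for j ≠ l, so only diagonal terms survive in ∫|φ|² and ∫φ·φ″; ∫φ·φ′ dx = [φ²/2] between the walls = 0.
Normalization: ∫|φ|² dx = 18.669.
⟨p⟩ = 0.0000 and ⟨p²⟩ = 2.3744.
(Δp)² = 2.3744 − (0.0000)² = 2.3744.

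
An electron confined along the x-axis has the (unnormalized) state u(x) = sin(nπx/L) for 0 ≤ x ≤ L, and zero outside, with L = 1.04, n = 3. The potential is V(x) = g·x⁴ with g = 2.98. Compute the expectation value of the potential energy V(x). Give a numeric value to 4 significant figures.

0.6587

⟨V⟩ = ∫ V(x)·|u|² dx / ∫|u|² dx.
With sin²θ = (1 − cos2θ)/2 on 0 ≤ x ≤ L: ∫sin²(nπx/L) dx = L/2, ∫x·sin²(nπx/L) dx = L²/4, ∫x²·sin²(nπx/L) dx = L³·(1/6 − 1/(4n²π²)); higher powers xᵏ the same way, integrating xᵏ·cos(2nπx/L) by parts.
State is unnormalized: ∫|u|² dx = 0.52000, and ∫u*·V(x)·u dx = 0.34250, so ⟨V⟩ = 0.34250 / 0.52000.
⟨V⟩ = 0.65865.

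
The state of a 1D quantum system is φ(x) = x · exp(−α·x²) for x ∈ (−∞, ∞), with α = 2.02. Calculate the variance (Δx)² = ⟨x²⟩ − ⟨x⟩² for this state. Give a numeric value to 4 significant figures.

0.3713

Compute ⟨x⟩ and ⟨x²⟩ separately, then (Δx)² = ⟨x²⟩ − ⟨x⟩².
Expand each integrand as polynomial × e^(−2αx²) and use ∫x^(2j)·e^(−2αx²) dx = (2j−1)!!/(4α)^j · √(π/(2α)), odd powers → 0; here √(π/(2α)) = 0.88183.
Normalization: ∫|φ|² dx = 0.10914.
⟨x⟩ = 0.0000 and ⟨x²⟩ = 0.37129.
(Δx)² = 0.37129 − (0.0000)² = 0.37129.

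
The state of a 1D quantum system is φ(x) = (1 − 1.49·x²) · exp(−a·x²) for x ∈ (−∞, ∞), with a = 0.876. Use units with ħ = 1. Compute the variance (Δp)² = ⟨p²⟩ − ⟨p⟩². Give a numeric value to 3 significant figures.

Compute ⟨p⟩ and ⟨p²⟩ separately; (Δp)² = ⟨p²⟩ − ⟨p⟩².
Expand each integrand as polynomial × e^(−2ax²) and use ∫x^(2j)·e^(−2ax²) dx = (2j−1)!!/(4a)^j · √(π/(2a)), odd powers → 0; here √(π/(2a)) = 1.3391. Differentiate with the product rule, d/dx e^(−ax²) = −2ax·e^(−ax²).
Normalization: ∫|φ|² dx = 0.92665.
⟨p⟩ = 0.0000 and ⟨p²⟩ = 3.9448.
(Δp)² = 3.9448 − (0.0000)² = 3.9448.

3.94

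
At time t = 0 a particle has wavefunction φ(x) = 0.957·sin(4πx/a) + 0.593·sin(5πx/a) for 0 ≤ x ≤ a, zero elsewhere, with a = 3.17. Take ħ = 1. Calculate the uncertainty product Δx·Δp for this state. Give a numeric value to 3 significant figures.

2.97

Δx = √(⟨x²⟩−⟨x⟩²), Δp = √(⟨p²⟩−⟨p⟩²).
On 0 ≤ x ≤ a (j ≠ l): ∫sin²(jπx/a) dx = a/2, ∫sin(jπx/a)·sin(lπx/a) dx = 0; diagonal moments ∫x·sin²(jπx/a) dx = a²/4, ∫x²·sin²(jπx/a) dx = a³·(1/6 − 1/(4j²π²)); cross terms ∫x·sin(jπx/a)·sin(lπx/a) dx = 0 for j + l even and −4jla²/(π²(j² − l²)²) for j + l odd, ∫x²·sin(jπx/a)·sin(lπx/a) dx = (−1)^(j+l)·4jla³/(π²(j² − l²)²); higher powers the same way via product-to-sum and parts. d²/dx² sin(jπx/a) = −(jπ/a)²·sin(jπx/a); on 0 ≤ x ≤ a, ∫sin²(jπx/a) dx = a/2 and ∫sin(jπx/a)·sin(lπx/a) dx = 0 for j ≠ l, so only diagonal terms survive in ∫|φ|² and ∫φ·φ″; ∫φ·φ′ dx = [φ²/2] between the walls = 0.
Normalization: ∫|φ|² dx = 2.0090.
⟨x⟩ = 1.0169, ⟨x²⟩ = 1.5200 ⇒ Δx = 0.69714.
⟨p⟩ = 0.0000, ⟨p²⟩ = 18.167 ⇒ Δp = 4.2623.
Δx·Δp = 2.9714.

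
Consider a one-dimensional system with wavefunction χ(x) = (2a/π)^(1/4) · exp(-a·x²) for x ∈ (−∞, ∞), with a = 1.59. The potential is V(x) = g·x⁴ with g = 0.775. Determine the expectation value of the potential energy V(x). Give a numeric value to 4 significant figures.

⟨V⟩ = ∫ V(x)·|χ|² dx.
Gaussian moments: ∫x^(2j)·e^(−2ax²) dx = (2j−1)!!/(4a)^j · √(π/(2a)), odd powers integrate to 0; here √(π/(2a)) = 0.99394.
⟨V⟩ = 0.057479.

0.05748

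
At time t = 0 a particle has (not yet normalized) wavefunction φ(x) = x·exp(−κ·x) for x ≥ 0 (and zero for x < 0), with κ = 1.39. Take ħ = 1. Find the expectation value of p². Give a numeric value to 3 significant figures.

1.93

p² φ = −ħ² d²φ/dx²; ⟨p²⟩ = −ħ² ∫ φ*·φ'' dx / ∫|φ|² dx.
Differentiate x·exp(−κ·x) with the product rule; every integrand then reduces to terms xʲ·e^(−2κx) on [0, ∞), with ∫₀^∞ xʲ·e^(−2κx) dx = j!/(2κ)^(j+1).
State is unnormalized: ∫|φ|² dx = 0.093088, and ∫φ*·(−ħ² φ'') dx = 0.17986, so ⟨p²⟩ = 0.17986 / 0.093088.
⟨p²⟩ = 1.9321.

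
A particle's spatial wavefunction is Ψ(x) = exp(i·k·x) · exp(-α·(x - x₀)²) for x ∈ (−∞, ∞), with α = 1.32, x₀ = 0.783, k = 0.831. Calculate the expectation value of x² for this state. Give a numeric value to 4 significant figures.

0.8025

⟨x²⟩ = ∫ x²·|Ψ|² dx / ∫|Ψ|² dx (integrals over the domain).
Gaussian moments (u = x − x₀): ∫u^(2j)·e^(−2αu²) du = (2j−1)!!/(4α)^j · √(π/(2α)), odd powers integrate to 0; here √(π/(2α)) = 1.0909.
State is unnormalized: ∫|Ψ|² dx = 1.0909, and ∫Ψ*·x²·Ψ dx = 0.87540, so ⟨x²⟩ = 0.87540 / 1.0909.
⟨x²⟩ = 0.80248.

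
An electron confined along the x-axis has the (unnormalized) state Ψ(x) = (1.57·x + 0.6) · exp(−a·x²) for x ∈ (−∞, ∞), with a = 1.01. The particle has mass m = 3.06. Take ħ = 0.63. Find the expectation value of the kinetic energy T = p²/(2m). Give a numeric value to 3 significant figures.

T = −(ħ²/2m) d²/dx², so ⟨T⟩ = −(ħ²/2m) ∫ Ψ*·Ψ'' dx / ∫|Ψ|² dx; with m = 3.06.
Expand each integrand as polynomial × e^(−2ax²) and use ∫x^(2j)·e^(−2ax²) dx = (2j−1)!!/(4a)^j · √(π/(2a)), odd powers → 0; here √(π/(2a)) = 1.2471. Differentiate with the product rule, d/dx e^(−ax²) = −2ax·e^(−ax²).
State is unnormalized: ∫|Ψ|² dx = 1.2098, and ∫Ψ*·(−ħ²/2m · Ψ'') dx = 0.17892, so ⟨T⟩ = 0.17892 / 1.2098.
⟨T⟩ = 0.14789.

0.148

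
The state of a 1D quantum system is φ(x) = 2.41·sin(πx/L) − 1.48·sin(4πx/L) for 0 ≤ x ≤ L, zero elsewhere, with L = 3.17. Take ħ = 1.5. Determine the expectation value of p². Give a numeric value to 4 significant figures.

p² φ = −ħ² d²φ/dx²; ⟨p²⟩ = −ħ² ∫ φ*·φ'' dx / ∫|φ|² dx.
d²/dx² sin(jπx/L) = −(jπ/L)²·sin(jπx/L); on 0 ≤ x ≤ L, ∫sin²(jπx/L) dx = L/2 and ∫sin(jπx/L)·sin(lπx/L) dx = 0 for j ≠ l, so only diagonal terms survive in ∫|φ|² and ∫φ·φ″; ∫φ·φ′ dx = [φ²/2] between the walls = 0.
State is unnormalized: ∫|φ|² dx = 12.678, and ∫φ*·(−ħ² φ'') dx = 143.10, so ⟨p²⟩ = 143.10 / 12.678.
⟨p²⟩ = 11.287.

11.29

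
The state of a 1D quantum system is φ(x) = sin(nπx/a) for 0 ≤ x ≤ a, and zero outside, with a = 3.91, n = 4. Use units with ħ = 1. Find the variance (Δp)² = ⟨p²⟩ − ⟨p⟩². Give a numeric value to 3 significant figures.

10.3

Compute ⟨p⟩ and ⟨p²⟩ separately; (Δp)² = ⟨p²⟩ − ⟨p⟩².
d/dx sin(nπx/a) = (nπ/a)·cos(nπx/a) and d²/dx² sin(nπx/a) = −(nπ/a)²·sin(nπx/a); on 0 ≤ x ≤ a, ∫sin²(nπx/a) dx = a/2 and ∫sin(nπx/a)·cos(nπx/a) dx = 0.
Normalization: ∫|φ|² dx = 1.9550.
⟨p⟩ = 0.0000 and ⟨p²⟩ = 10.329.
(Δp)² = 10.329 − (0.0000)² = 10.329.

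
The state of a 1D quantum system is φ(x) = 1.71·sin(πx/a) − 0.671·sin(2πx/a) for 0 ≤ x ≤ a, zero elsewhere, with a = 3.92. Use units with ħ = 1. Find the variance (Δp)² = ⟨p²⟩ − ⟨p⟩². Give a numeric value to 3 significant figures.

Compute ⟨p⟩ and ⟨p²⟩ separately; (Δp)² = ⟨p²⟩ − ⟨p⟩².
d²/dx² sin(jπx/a) = −(jπ/a)²·sin(jπx/a); on 0 ≤ x ≤ a, ∫sin²(jπx/a) dx = a/2 and ∫sin(jπx/a)·sin(lπx/a) dx = 0 for j ≠ l, so only diagonal terms survive in ∫|φ|² and ∫φ·φ″; ∫φ·φ′ dx = [φ²/2] between the walls = 0.
Normalization: ∫|φ|² dx = 6.6137.
⟨p⟩ = 0.0000 and ⟨p²⟩ = 0.89939.
(Δp)² = 0.89939 − (0.0000)² = 0.89939.

0.899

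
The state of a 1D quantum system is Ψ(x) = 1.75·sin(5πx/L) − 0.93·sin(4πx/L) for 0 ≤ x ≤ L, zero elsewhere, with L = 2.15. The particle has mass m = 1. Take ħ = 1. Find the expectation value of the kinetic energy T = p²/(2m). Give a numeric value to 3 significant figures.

24.6

T = −(ħ²/2m) d²/dx², so ⟨T⟩ = −(ħ²/2m) ∫ Ψ*·Ψ'' dx / ∫|Ψ|² dx; with m = 1.
d²/dx² sin(jπx/L) = −(jπ/L)²·sin(jπx/L); on 0 ≤ x ≤ L, ∫sin²(jπx/L) dx = L/2 and ∫sin(jπx/L)·sin(lπx/L) dx = 0 for j ≠ l, so only diagonal terms survive in ∫|Ψ|² and ∫Ψ·Ψ″; ∫Ψ·Ψ′ dx = [Ψ²/2] between the walls = 0.
State is unnormalized: ∫|Ψ|² dx = 4.2220, and ∫Ψ*·(−ħ²/2m · Ψ'') dx = 103.75, so ⟨T⟩ = 103.75 / 4.2220.
⟨T⟩ = 24.573.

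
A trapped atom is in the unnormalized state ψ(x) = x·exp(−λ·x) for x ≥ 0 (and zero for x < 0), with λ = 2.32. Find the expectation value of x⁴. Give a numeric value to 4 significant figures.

⟨x⁴⟩ = ∫ x⁴·|ψ|² dx / ∫|ψ|² dx (integrals over the domain).
Every integrand reduces to terms xʲ·e^(−2λx) on [0, ∞); use ∫₀^∞ xʲ·e^(−2λx) dx = j!/(2λ)^(j+1).
State is unnormalized: ∫|ψ|² dx = 0.020021, and ∫ψ*·x⁴·ψ dx = 0.015549, so ⟨x⁴⟩ = 0.015549 / 0.020021.
⟨x⁴⟩ = 0.77666.

0.7767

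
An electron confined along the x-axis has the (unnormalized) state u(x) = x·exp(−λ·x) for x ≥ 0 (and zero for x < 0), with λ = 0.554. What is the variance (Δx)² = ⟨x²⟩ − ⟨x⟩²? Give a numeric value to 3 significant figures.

2.44

Compute ⟨x⟩ and ⟨x²⟩ separately, then (Δx)² = ⟨x²⟩ − ⟨x⟩².
Every integrand reduces to terms xʲ·e^(−2λx) on [0, ∞); use ∫₀^∞ xʲ·e^(−2λx) dx = j!/(2λ)^(j+1).
Normalization: ∫|u|² dx = 1.4703.
⟨x⟩ = 2.7076 and ⟨x²⟩ = 9.7747.
(Δx)² = 9.7747 − (2.7076)² = 2.4437.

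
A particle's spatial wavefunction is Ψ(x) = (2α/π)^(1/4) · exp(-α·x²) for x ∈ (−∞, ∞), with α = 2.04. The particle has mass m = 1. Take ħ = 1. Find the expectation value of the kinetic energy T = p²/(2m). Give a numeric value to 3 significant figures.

T = −(ħ²/2m) d²/dx², so ⟨T⟩ = −(ħ²/2m) ∫ Ψ*·Ψ'' dx; with m = 1.
Gaussian moments: ∫x^(2j)·e^(−2αx²) dx = (2j−1)!!/(4α)^j · √(π/(2α)), odd powers integrate to 0; here √(π/(2α)) = 0.87750. Derivatives: d/dx e^(−αx²) = −2αx·e^(−αx²), d²/dx² e^(−αx²) = (4α²x² − 2α)·e^(−αx²).
⟨T⟩ = 1.0200.

1.02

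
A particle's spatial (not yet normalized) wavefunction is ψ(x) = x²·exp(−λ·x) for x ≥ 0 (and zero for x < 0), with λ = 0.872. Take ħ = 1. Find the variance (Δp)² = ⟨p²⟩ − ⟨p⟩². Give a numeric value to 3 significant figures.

0.253

Compute ⟨p⟩ and ⟨p²⟩ separately; (Δp)² = ⟨p²⟩ − ⟨p⟩².
Differentiate x²·exp(−λ·x) with the product rule; every integrand then reduces to terms xʲ·e^(−2λx) on [0, ∞), with ∫₀^∞ xʲ·e^(−2λx) dx = j!/(2λ)^(j+1).
Normalization: ∫|ψ|² dx = 1.4876.
⟨p⟩ = 0.0000 and ⟨p²⟩ = 0.25346.
(Δp)² = 0.25346 − (0.0000)² = 0.25346.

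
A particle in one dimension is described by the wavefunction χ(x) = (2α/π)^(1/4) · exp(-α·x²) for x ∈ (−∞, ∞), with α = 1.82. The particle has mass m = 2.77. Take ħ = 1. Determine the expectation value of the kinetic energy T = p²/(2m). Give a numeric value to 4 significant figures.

T = −(ħ²/2m) d²/dx², so ⟨T⟩ = −(ħ²/2m) ∫ χ*·χ'' dx; with m = 2.77.
Gaussian moments: ∫x^(2j)·e^(−2αx²) dx = (2j−1)!!/(4α)^j · √(π/(2α)), odd powers integrate to 0; here √(π/(2α)) = 0.92902. Derivatives: d/dx e^(−αx²) = −2αx·e^(−αx²), d²/dx² e^(−αx²) = (4α²x² − 2α)·e^(−αx²).
⟨T⟩ = 0.32852.

0.3285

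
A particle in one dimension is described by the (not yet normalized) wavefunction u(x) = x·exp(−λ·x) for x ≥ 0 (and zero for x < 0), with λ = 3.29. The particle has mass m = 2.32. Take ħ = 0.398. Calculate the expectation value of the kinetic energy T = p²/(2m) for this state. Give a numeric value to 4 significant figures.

T = −(ħ²/2m) d²/dx², so ⟨T⟩ = −(ħ²/2m) ∫ u*·u'' dx / ∫|u|² dx; with m = 2.32.
Differentiate x·exp(−λ·x) with the product rule; every integrand then reduces to terms xʲ·e^(−2λx) on [0, ∞), with ∫₀^∞ xʲ·e^(−2λx) dx = j!/(2λ)^(j+1).
State is unnormalized: ∫|u|² dx = 0.0070202, and ∫u*·(−ħ²/2m · u'') dx = 0.0025941, so ⟨T⟩ = 0.0025941 / 0.0070202.
⟨T⟩ = 0.36952.

0.3695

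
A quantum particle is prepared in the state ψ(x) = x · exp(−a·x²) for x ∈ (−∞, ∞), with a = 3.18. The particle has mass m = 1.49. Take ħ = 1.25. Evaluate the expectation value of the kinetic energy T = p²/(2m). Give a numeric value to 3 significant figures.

5.00

T = −(ħ²/2m) d²/dx², so ⟨T⟩ = −(ħ²/2m) ∫ ψ*·ψ'' dx / ∫|ψ|² dx; with m = 1.49.
Expand each integrand as polynomial × e^(−2ax²) and use ∫x^(2j)·e^(−2ax²) dx = (2j−1)!!/(4a)^j · √(π/(2a)), odd powers → 0; here √(π/(2a)) = 0.70282. Differentiate with the product rule, d/dx e^(−ax²) = −2ax·e^(−ax²).
State is unnormalized: ∫|ψ|² dx = 0.055253, and ∫ψ*·(−ħ²/2m · ψ'') dx = 0.27638, so ⟨T⟩ = 0.27638 / 0.055253.
⟨T⟩ = 5.0021.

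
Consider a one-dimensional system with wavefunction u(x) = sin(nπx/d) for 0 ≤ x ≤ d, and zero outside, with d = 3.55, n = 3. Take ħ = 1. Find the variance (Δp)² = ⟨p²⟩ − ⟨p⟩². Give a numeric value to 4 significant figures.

Compute ⟨p⟩ and ⟨p²⟩ separately; (Δp)² = ⟨p²⟩ − ⟨p⟩².
d/dx sin(nπx/d) = (nπ/d)·cos(nπx/d) and d²/dx² sin(nπx/d) = −(nπ/d)²·sin(nπx/d); on 0 ≤ x ≤ d, ∫sin²(nπx/d) dx = d/2 and ∫sin(nπx/d)·cos(nπx/d) dx = 0.
Normalization: ∫|u|² dx = 1.7750.
⟨p⟩ = 0.0000 and ⟨p²⟩ = 7.0483.
(Δp)² = 7.0483 − (0.0000)² = 7.0483.

7.048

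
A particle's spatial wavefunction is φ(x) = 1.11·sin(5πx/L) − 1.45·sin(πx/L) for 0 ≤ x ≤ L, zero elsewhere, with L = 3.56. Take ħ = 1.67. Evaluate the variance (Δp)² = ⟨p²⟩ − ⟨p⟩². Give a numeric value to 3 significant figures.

21.4

Compute ⟨p⟩ and ⟨p²⟩ separately; (Δp)² = ⟨p²⟩ − ⟨p⟩².
d²/dx² sin(jπx/L) = −(jπ/L)²·sin(jπx/L); on 0 ≤ x ≤ L, ∫sin²(jπx/L) dx = L/2 and ∫sin(jπx/L)·sin(lπx/L) dx = 0 for j ≠ l, so only diagonal terms survive in ∫|φ|² and ∫φ·φ″; ∫φ·φ′ dx = [φ²/2] between the walls = 0.
Normalization: ∫|φ|² dx = 5.9356.
⟨p⟩ = 0.0000 and ⟨p²⟩ = 21.431.
(Δp)² = 21.431 − (0.0000)² = 21.431.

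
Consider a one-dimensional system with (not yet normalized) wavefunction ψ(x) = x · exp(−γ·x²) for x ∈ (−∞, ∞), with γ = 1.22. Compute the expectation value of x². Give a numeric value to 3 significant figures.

0.615

⟨x²⟩ = ∫ x²·|ψ|² dx / ∫|ψ|² dx (integrals over the domain).
Expand each integrand as polynomial × e^(−2γx²) and use ∫x^(2j)·e^(−2γx²) dx = (2j−1)!!/(4γ)^j · √(π/(2γ)), odd powers → 0; here √(π/(2γ)) = 1.1347.
State is unnormalized: ∫|ψ|² dx = 0.23252, and ∫ψ*·x²·ψ dx = 0.14294, so ⟨x²⟩ = 0.14294 / 0.23252.
⟨x²⟩ = 0.61475.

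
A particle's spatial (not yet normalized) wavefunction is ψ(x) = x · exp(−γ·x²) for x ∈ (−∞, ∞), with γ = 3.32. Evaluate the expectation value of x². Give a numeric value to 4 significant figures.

0.2259

⟨x²⟩ = ∫ x²·|ψ|² dx / ∫|ψ|² dx (integrals over the domain).
Expand each integrand as polynomial × e^(−2γx²) and use ∫x^(2j)·e^(−2γx²) dx = (2j−1)!!/(4γ)^j · √(π/(2γ)), odd powers → 0; here √(π/(2γ)) = 0.68785.
State is unnormalized: ∫|ψ|² dx = 0.051796, and ∫ψ*·x²·ψ dx = 0.011701, so ⟨x²⟩ = 0.011701 / 0.051796.
⟨x²⟩ = 0.22590.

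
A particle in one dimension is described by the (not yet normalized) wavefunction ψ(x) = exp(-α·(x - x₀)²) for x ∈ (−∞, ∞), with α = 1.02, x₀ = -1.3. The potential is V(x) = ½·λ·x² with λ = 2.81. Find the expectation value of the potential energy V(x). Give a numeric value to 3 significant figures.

⟨V⟩ = ∫ V(x)·|ψ|² dx / ∫|ψ|² dx.
Gaussian moments (u = x − x₀): ∫u^(2j)·e^(−2αu²) du = (2j−1)!!/(4α)^j · √(π/(2α)), odd powers integrate to 0; here √(π/(2α)) = 1.2410.
State is unnormalized: ∫|ψ|² dx = 1.2410, and ∫ψ*·V(x)·ψ dx = 3.3740, so ⟨V⟩ = 3.3740 / 1.2410.
⟨V⟩ = 2.7188.

2.72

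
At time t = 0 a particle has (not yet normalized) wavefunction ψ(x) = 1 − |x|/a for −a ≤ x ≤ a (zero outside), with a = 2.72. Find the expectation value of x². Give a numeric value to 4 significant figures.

⟨x²⟩ = ∫ x²·|ψ|² dx / ∫|ψ|² dx (integrals over the domain).
ψ is even, so ∫ over [−a, a] = 2∫₀ᵃ with ψ = 1 − x/a there: ∫₀ᵃ (1 − x/a)² dx = a/3, ∫₀ᵃ x²(1 − x/a)² dx = a³/30, ∫₀ᵃ x⁴(1 − x/a)² dx = a⁵/105.
State is unnormalized: ∫|ψ|² dx = 1.8133, and ∫ψ*·x²·ψ dx = 1.3416, so ⟨x²⟩ = 1.3416 / 1.8133.
⟨x²⟩ = 0.73984.

0.7398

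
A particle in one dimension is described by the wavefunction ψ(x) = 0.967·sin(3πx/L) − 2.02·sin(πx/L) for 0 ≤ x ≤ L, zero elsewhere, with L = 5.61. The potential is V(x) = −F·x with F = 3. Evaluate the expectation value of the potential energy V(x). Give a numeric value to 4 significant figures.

⟨V⟩ = ∫ V(x)·|ψ|² dx / ∫|ψ|² dx.
On 0 ≤ x ≤ L (j ≠ l): ∫sin²(jπx/L) dx = L/2, ∫sin(jπx/L)·sin(lπx/L) dx = 0; diagonal moments ∫x·sin²(jπx/L) dx = L²/4, ∫x²·sin²(jπx/L) dx = L³·(1/6 − 1/(4j²π²)); cross terms ∫x·sin(jπx/L)·sin(lπx/L) dx = 0 for j + l even and −4jlL²/(π²(j² − l²)²) for j + l odd, ∫x²·sin(jπx/L)·sin(lπx/L) dx = (−1)^(j+l)·4jlL³/(π²(j² − l²)²); higher powers the same way via product-to-sum and parts.
State is unnormalized: ∫|ψ|² dx = 14.068, and ∫ψ*·V(x)·ψ dx = -118.39, so ⟨V⟩ = -118.39 / 14.068.
⟨V⟩ = -8.4150.

-8.415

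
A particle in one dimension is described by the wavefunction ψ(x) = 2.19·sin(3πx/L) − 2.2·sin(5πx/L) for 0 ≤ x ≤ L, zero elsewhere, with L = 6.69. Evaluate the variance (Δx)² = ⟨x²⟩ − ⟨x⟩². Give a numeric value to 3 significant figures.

Compute ⟨x⟩ and ⟨x²⟩ separately, then (Δx)² = ⟨x²⟩ − ⟨x⟩².
On 0 ≤ x ≤ L (j ≠ l): ∫sin²(jπx/L) dx = L/2, ∫sin(jπx/L)·sin(lπx/L) dx = 0; diagonal moments ∫x·sin²(jπx/L) dx = L²/4, ∫x²·sin²(jπx/L) dx = L³·(1/6 − 1/(4j²π²)); cross terms ∫x·sin(jπx/L)·sin(lπx/L) dx = 0 for j + l even and −4jlL²/(π²(j² − l²)²) for j + l odd, ∫x²·sin(jπx/L)·sin(lπx/L) dx = (−1)^(j+l)·4jlL³/(π²(j² − l²)²); higher powers the same way via product-to-sum and parts.
Normalization: ∫|ψ|² dx = 32.233.
⟨x⟩ = 3.3450 and ⟨x²⟩ = 12.622.
(Δx)² = 12.622 − (3.3450)² = 1.4331.

1.43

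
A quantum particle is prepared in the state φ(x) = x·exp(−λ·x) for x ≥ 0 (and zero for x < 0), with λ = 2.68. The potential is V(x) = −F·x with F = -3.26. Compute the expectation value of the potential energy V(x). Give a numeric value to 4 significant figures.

⟨V⟩ = ∫ V(x)·|φ|² dx / ∫|φ|² dx.
Every integrand reduces to terms xʲ·e^(−2λx) on [0, ∞); use ∫₀^∞ xʲ·e^(−2λx) dx = j!/(2λ)^(j+1).
State is unnormalized: ∫|φ|² dx = 0.012988, and ∫φ*·V(x)·φ dx = 0.023698, so ⟨V⟩ = 0.023698 / 0.012988.
⟨V⟩ = 1.8246.

1.825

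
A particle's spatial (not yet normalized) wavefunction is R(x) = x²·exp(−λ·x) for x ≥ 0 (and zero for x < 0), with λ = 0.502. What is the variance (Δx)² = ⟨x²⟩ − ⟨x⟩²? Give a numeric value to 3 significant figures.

Compute ⟨x⟩ and ⟨x²⟩ separately, then (Δx)² = ⟨x²⟩ − ⟨x⟩².
Every integrand reduces to terms xʲ·e^(−2λx) on [0, ∞); use ∫₀^∞ xʲ·e^(−2λx) dx = j!/(2λ)^(j+1).
Normalization: ∫|R|² dx = 23.526.
⟨x⟩ = 4.9801 and ⟨x²⟩ = 29.761.
(Δx)² = 29.761 − (4.9801)² = 4.9602.

4.96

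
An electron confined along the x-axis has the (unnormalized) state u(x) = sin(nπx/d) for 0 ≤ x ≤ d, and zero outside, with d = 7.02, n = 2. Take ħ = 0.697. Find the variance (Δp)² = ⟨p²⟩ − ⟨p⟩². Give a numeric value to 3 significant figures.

Compute ⟨p⟩ and ⟨p²⟩ separately; (Δp)² = ⟨p²⟩ − ⟨p⟩².
d/dx sin(nπx/d) = (nπ/d)·cos(nπx/d) and d²/dx² sin(nπx/d) = −(nπ/d)²·sin(nπx/d); on 0 ≤ x ≤ d, ∫sin²(nπx/d) dx = d/2 and ∫sin(nπx/d)·cos(nπx/d) dx = 0.
Normalization: ∫|u|² dx = 3.5100.
⟨p⟩ = 0.0000 and ⟨p²⟩ = 0.38918.
(Δp)² = 0.38918 − (0.0000)² = 0.38918.

0.389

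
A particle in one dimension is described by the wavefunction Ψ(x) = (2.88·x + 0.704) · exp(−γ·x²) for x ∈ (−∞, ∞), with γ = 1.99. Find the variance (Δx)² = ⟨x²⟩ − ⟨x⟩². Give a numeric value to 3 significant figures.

0.186

Compute ⟨x⟩ and ⟨x²⟩ separately, then (Δx)² = ⟨x²⟩ − ⟨x⟩².
Expand each integrand as polynomial × e^(−2γx²) and use ∫x^(2j)·e^(−2γx²) dx = (2j−1)!!/(4γ)^j · √(π/(2γ)), odd powers → 0; here √(π/(2γ)) = 0.88845.
Normalization: ∫|Ψ|² dx = 1.3661.
⟨x⟩ = 0.33131 and ⟨x²⟩ = 0.29590.
(Δx)² = 0.29590 − (0.33131)² = 0.18613.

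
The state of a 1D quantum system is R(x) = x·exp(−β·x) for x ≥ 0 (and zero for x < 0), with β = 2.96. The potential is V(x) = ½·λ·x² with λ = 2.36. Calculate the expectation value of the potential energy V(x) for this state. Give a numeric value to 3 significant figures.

⟨V⟩ = ∫ V(x)·|R|² dx / ∫|R|² dx.
Every integrand reduces to terms xʲ·e^(−2βx) on [0, ∞); use ∫₀^∞ xʲ·e^(−2βx) dx = j!/(2β)^(j+1).
State is unnormalized: ∫|R|² dx = 0.0096397, and ∫R*·V(x)·R dx = 0.0038948, so ⟨V⟩ = 0.0038948 / 0.0096397.
⟨V⟩ = 0.40404.

0.404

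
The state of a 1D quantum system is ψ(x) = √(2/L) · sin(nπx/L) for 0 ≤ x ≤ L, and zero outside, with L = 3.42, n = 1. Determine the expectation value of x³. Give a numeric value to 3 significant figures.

6.96

⟨x³⟩ = ∫ x³·|ψ|² dx (integrals over the domain).
With sin²θ = (1 − cos2θ)/2 on 0 ≤ x ≤ L: ∫sin²(nπx/L) dx = L/2, ∫x·sin²(nπx/L) dx = L²/4, ∫x²·sin²(nπx/L) dx = L³·(1/6 − 1/(4n²π²)); higher powers xᵏ the same way, integrating xᵏ·cos(2nπx/L) by parts.
⟨x³⟩ = 6.9607.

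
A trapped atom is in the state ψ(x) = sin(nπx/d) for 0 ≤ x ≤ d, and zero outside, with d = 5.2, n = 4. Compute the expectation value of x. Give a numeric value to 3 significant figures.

2.60

⟨x⟩ = ∫ x·|ψ|² dx / ∫|ψ|² dx (integrals over the domain).
With sin²θ = (1 − cos2θ)/2 on 0 ≤ x ≤ d: ∫sin²(nπx/d) dx = d/2, ∫x·sin²(nπx/d) dx = d²/4, ∫x²·sin²(nπx/d) dx = d³·(1/6 − 1/(4n²π²)); higher powers xᵏ the same way, integrating xᵏ·cos(2nπx/d) by parts.
State is unnormalized: ∫|ψ|² dx = 2.6000, and ∫ψ*·x·ψ dx = 6.7600, so ⟨x⟩ = 6.7600 / 2.6000.
⟨x⟩ = 2.6000.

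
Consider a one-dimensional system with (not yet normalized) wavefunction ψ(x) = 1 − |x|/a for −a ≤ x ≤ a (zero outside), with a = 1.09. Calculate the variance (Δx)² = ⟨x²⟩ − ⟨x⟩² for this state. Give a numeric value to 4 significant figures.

Compute ⟨x⟩ and ⟨x²⟩ separately, then (Δx)² = ⟨x²⟩ − ⟨x⟩².
ψ is even, so ∫ over [−a, a] = 2∫₀ᵃ with ψ = 1 − x/a there: ∫₀ᵃ (1 − x/a)² dx = a/3, ∫₀ᵃ x²(1 − x/a)² dx = a³/30, ∫₀ᵃ x⁴(1 − x/a)² dx = a⁵/105.
Normalization: ∫|ψ|² dx = 0.72667.
⟨x⟩ = 0.0000 and ⟨x²⟩ = 0.11881.
(Δx)² = 0.11881 − (0.0000)² = 0.11881.

0.1188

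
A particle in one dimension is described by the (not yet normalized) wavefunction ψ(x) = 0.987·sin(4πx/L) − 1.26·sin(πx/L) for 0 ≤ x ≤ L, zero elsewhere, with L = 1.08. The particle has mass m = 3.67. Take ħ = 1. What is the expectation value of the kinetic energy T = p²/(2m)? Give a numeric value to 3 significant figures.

7.73

T = −(ħ²/2m) d²/dx², so ⟨T⟩ = −(ħ²/2m) ∫ ψ*·ψ'' dx / ∫|ψ|² dx; with m = 3.67.
d²/dx² sin(jπx/L) = −(jπ/L)²·sin(jπx/L); on 0 ≤ x ≤ L, ∫sin²(jπx/L) dx = L/2 and ∫sin(jπx/L)·sin(lπx/L) dx = 0 for j ≠ l, so only diagonal terms survive in ∫|ψ|² and ∫ψ·ψ″; ∫ψ·ψ′ dx = [ψ²/2] between the walls = 0.
State is unnormalized: ∫|ψ|² dx = 1.3834, and ∫ψ*·(−ħ²/2m · ψ'') dx = 10.691, so ⟨T⟩ = 10.691 / 1.3834.
⟨T⟩ = 7.7285.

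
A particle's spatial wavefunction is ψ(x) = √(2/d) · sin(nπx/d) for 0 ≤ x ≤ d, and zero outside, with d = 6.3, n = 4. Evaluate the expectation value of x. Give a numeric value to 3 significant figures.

⟨x⟩ = ∫ x·|ψ|² dx (integrals over the domain).
With sin²θ = (1 − cos2θ)/2 on 0 ≤ x ≤ d: ∫sin²(nπx/d) dx = d/2, ∫x·sin²(nπx/d) dx = d²/4, ∫x²·sin²(nπx/d) dx = d³·(1/6 − 1/(4n²π²)); higher powers xᵏ the same way, integrating xᵏ·cos(2nπx/d) by parts.
⟨x⟩ = 3.1500.

3.15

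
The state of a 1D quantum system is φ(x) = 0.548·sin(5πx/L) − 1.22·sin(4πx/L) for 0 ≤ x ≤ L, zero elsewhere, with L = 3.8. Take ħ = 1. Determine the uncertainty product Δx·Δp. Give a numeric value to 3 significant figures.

3.17

Δx = √(⟨x²⟩−⟨x⟩²), Δp = √(⟨p²⟩−⟨p⟩²).
On 0 ≤ x ≤ L (j ≠ l): ∫sin²(jπx/L) dx = L/2, ∫sin(jπx/L)·sin(lπx/L) dx = 0; diagonal moments ∫x·sin²(jπx/L) dx = L²/4, ∫x²·sin²(jπx/L) dx = L³·(1/6 − 1/(4j²π²)); cross terms ∫x·sin(jπx/L)·sin(lπx/L) dx = 0 for j + l even and −4jlL²/(π²(j² − l²)²) for j + l odd, ∫x²·sin(jπx/L)·sin(lπx/L) dx = (−1)^(j+l)·4jlL³/(π²(j² − l²)²); higher powers the same way via product-to-sum and parts. d²/dx² sin(jπx/L) = −(jπ/L)²·sin(jπx/L); on 0 ≤ x ≤ L, ∫sin²(jπx/L) dx = L/2 and ∫sin(jπx/L)·sin(lπx/L) dx = 0 for j ≠ l, so only diagonal terms survive in ∫|φ|² and ∫φ·φ″; ∫φ·φ′ dx = [φ²/2] between the walls = 0.
Normalization: ∫|φ|² dx = 3.3985.
⟨x⟩ = 2.4685, ⟨x²⟩ = 6.9308 ⇒ Δx = 0.91496.
⟨p⟩ = 0.0000, ⟨p²⟩ = 11.969 ⇒ Δp = 3.4596.
Δx·Δp = 3.1654.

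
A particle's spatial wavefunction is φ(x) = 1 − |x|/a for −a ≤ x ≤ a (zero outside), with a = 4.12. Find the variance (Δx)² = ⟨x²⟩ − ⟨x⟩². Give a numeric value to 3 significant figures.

1.70

Compute ⟨x⟩ and ⟨x²⟩ separately, then (Δx)² = ⟨x²⟩ − ⟨x⟩².
φ is even, so ∫ over [−a, a] = 2∫₀ᵃ with φ = 1 − x/a there: ∫₀ᵃ (1 − x/a)² dx = a/3, ∫₀ᵃ x²(1 − x/a)² dx = a³/30, ∫₀ᵃ x⁴(1 − x/a)² dx = a⁵/105.
Normalization: ∫|φ|² dx = 2.7467.
⟨x⟩ = 0.0000 and ⟨x²⟩ = 1.6974.
(Δx)² = 1.6974 − (0.0000)² = 1.6974.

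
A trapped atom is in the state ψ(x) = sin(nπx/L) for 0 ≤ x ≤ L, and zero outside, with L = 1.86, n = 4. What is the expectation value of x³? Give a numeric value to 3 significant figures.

⟨x³⟩ = ∫ x³·|ψ|² dx / ∫|ψ|² dx (integrals over the domain).
With sin²θ = (1 − cos2θ)/2 on 0 ≤ x ≤ L: ∫sin²(nπx/L) dx = L/2, ∫x·sin²(nπx/L) dx = L²/4, ∫x²·sin²(nπx/L) dx = L³·(1/6 − 1/(4n²π²)); higher powers xᵏ the same way, integrating xᵏ·cos(2nπx/L) by parts.
State is unnormalized: ∫|ψ|² dx = 0.93000, and ∫ψ*·x³·ψ dx = 1.4677, so ⟨x³⟩ = 1.4677 / 0.93000.
⟨x³⟩ = 1.5782.

1.58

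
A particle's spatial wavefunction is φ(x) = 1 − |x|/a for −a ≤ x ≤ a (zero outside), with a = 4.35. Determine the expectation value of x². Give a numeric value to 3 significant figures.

1.89

⟨x²⟩ = ∫ x²·|φ|² dx / ∫|φ|² dx (integrals over the domain).
φ is even, so ∫ over [−a, a] = 2∫₀ᵃ with φ = 1 − x/a there: ∫₀ᵃ (1 − x/a)² dx = a/3, ∫₀ᵃ x²(1 − x/a)² dx = a³/30, ∫₀ᵃ x⁴(1 − x/a)² dx = a⁵/105.
State is unnormalized: ∫|φ|² dx = 2.9000, and ∫φ*·x²·φ dx = 5.4875, so ⟨x²⟩ = 5.4875 / 2.9000.
⟨x²⟩ = 1.8923.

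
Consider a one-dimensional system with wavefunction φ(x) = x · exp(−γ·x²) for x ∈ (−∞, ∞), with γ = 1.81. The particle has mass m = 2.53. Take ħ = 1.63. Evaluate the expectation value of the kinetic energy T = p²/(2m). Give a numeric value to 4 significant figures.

T = −(ħ²/2m) d²/dx², so ⟨T⟩ = −(ħ²/2m) ∫ φ*·φ'' dx / ∫|φ|² dx; with m = 2.53.
Expand each integrand as polynomial × e^(−2γx²) and use ∫x^(2j)·e^(−2γx²) dx = (2j−1)!!/(4γ)^j · √(π/(2γ)), odd powers → 0; here √(π/(2γ)) = 0.93158. Differentiate with the product rule, d/dx e^(−γx²) = −2γx·e^(−γx²).
State is unnormalized: ∫|φ|² dx = 0.12867, and ∫φ*·(−ħ²/2m · φ'') dx = 0.36687, so ⟨T⟩ = 0.36687 / 0.12867.
⟨T⟩ = 2.8512.

2.851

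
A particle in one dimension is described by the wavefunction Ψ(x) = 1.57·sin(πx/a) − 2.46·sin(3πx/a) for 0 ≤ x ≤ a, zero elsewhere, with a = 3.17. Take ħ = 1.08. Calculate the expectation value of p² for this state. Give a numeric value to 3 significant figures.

7.66

p² Ψ = −ħ² d²Ψ/dx²; ⟨p²⟩ = −ħ² ∫ Ψ*·Ψ'' dx / ∫|Ψ|² dx.
d²/dx² sin(jπx/a) = −(jπ/a)²·sin(jπx/a); on 0 ≤ x ≤ a, ∫sin²(jπx/a) dx = a/2 and ∫sin(jπx/a)·sin(lπx/a) dx = 0 for j ≠ l, so only diagonal terms survive in ∫|Ψ|² and ∫Ψ·Ψ″; ∫Ψ·Ψ′ dx = [Ψ²/2] between the walls = 0.
State is unnormalized: ∫|Ψ|² dx = 13.499, and ∫Ψ*·(−ħ² Ψ'') dx = 103.37, so ⟨p²⟩ = 103.37 / 13.499.
⟨p²⟩ = 7.6578.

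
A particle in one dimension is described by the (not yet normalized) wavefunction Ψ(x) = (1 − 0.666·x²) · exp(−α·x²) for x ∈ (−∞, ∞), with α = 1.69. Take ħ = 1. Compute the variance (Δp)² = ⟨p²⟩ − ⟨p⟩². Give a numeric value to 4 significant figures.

Compute ⟨p⟩ and ⟨p²⟩ separately; (Δp)² = ⟨p²⟩ − ⟨p⟩².
Expand each integrand as polynomial × e^(−2αx²) and use ∫x^(2j)·e^(−2αx²) dx = (2j−1)!!/(4α)^j · √(π/(2α)), odd powers → 0; here √(π/(2α)) = 0.96409. Differentiate with the product rule, d/dx e^(−αx²) = −2αx·e^(−αx²).
Normalization: ∫|Ψ|² dx = 0.80220.
⟨p⟩ = 0.0000 and ⟨p²⟩ = 2.5693.
(Δp)² = 2.5693 − (0.0000)² = 2.5693.

2.569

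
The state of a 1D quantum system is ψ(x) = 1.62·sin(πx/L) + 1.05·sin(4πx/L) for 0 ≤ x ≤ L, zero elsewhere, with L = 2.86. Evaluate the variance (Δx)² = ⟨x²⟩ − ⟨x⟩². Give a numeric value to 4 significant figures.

0.3808

Compute ⟨x⟩ and ⟨x²⟩ separately, then (Δx)² = ⟨x²⟩ − ⟨x⟩².
On 0 ≤ x ≤ L (j ≠ l): ∫sin²(jπx/L) dx = L/2, ∫sin(jπx/L)·sin(lπx/L) dx = 0; diagonal moments ∫x·sin²(jπx/L) dx = L²/4, ∫x²·sin²(jπx/L) dx = L³·(1/6 − 1/(4j²π²)); cross terms ∫x·sin(jπx/L)·sin(lπx/L) dx = 0 for j + l even and −4jlL²/(π²(j² − l²)²) for j + l odd, ∫x²·sin(jπx/L)·sin(lπx/L) dx = (−1)^(j+l)·4jlL³/(π²(j² − l²)²); higher powers the same way via product-to-sum and parts.
Normalization: ∫|ψ|² dx = 5.3295.
⟨x⟩ = 1.3924 and ⟨x²⟩ = 2.3195.
(Δx)² = 2.3195 − (1.3924)² = 0.38076.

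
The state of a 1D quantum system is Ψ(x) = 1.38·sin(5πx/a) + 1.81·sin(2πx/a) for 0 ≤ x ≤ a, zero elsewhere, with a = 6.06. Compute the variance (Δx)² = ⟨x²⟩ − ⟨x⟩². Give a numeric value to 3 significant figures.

Compute ⟨x⟩ and ⟨x²⟩ separately, then (Δx)² = ⟨x²⟩ − ⟨x⟩².
On 0 ≤ x ≤ a (j ≠ l): ∫sin²(jπx/a) dx = a/2, ∫sin(jπx/a)·sin(lπx/a) dx = 0; diagonal moments ∫x·sin²(jπx/a) dx = a²/4, ∫x²·sin²(jπx/a) dx = a³·(1/6 − 1/(4j²π²)); cross terms ∫x·sin(jπx/a)·sin(lπx/a) dx = 0 for j + l even and −4jla²/(π²(j² − l²)²) for j + l odd, ∫x²·sin(jπx/a)·sin(lπx/a) dx = (−1)^(j+l)·4jla³/(π²(j² − l²)²); higher powers the same way via product-to-sum and parts.
Normalization: ∫|Ψ|² dx = 15.697.
⟨x⟩ = 2.9226 and ⟨x²⟩ = 11.269.
(Δx)² = 11.269 − (2.9226)² = 2.7273.

2.73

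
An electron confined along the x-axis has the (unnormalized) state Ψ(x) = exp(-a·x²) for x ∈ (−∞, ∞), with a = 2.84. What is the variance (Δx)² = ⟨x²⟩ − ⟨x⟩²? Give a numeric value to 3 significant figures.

Compute ⟨x⟩ and ⟨x²⟩ separately, then (Δx)² = ⟨x²⟩ − ⟨x⟩².
Gaussian moments: ∫x^(2j)·e^(−2ax²) dx = (2j−1)!!/(4a)^j · √(π/(2a)), odd powers integrate to 0; here √(π/(2a)) = 0.74371.
Normalization: ∫|Ψ|² dx = 0.74371.
⟨x⟩ = 0.0000 and ⟨x²⟩ = 0.088028.
(Δx)² = 0.088028 − (0.0000)² = 0.088028.

0.0880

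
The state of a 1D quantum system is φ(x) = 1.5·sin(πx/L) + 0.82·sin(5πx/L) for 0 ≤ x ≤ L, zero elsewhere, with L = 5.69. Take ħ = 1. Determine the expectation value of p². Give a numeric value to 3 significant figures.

p² φ = −ħ² d²φ/dx²; ⟨p²⟩ = −ħ² ∫ φ*·φ'' dx / ∫|φ|² dx.
d²/dx² sin(jπx/L) = −(jπ/L)²·sin(jπx/L); on 0 ≤ x ≤ L, ∫sin²(jπx/L) dx = L/2 and ∫sin(jπx/L)·sin(lπx/L) dx = 0 for j ≠ l, so only diagonal terms survive in ∫|φ|² and ∫φ·φ″; ∫φ·φ′ dx = [φ²/2] between the walls = 0.
State is unnormalized: ∫|φ|² dx = 8.3142, and ∫φ*·(−ħ² φ'') dx = 16.530, so ⟨p²⟩ = 16.530 / 8.3142.
⟨p²⟩ = 1.9882.

1.99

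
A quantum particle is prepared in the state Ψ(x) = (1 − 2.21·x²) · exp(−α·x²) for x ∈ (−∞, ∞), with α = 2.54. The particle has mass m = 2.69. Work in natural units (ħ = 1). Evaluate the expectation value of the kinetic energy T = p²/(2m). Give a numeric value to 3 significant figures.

T = −(ħ²/2m) d²/dx², so ⟨T⟩ = −(ħ²/2m) ∫ Ψ*·Ψ'' dx / ∫|Ψ|² dx; with m = 2.69.
Expand each integrand as polynomial × e^(−2αx²) and use ∫x^(2j)·e^(−2αx²) dx = (2j−1)!!/(4α)^j · √(π/(2α)), odd powers → 0; here √(π/(2α)) = 0.78640. Differentiate with the product rule, d/dx e^(−αx²) = −2αx·e^(−αx²).
State is unnormalized: ∫|Ψ|² dx = 0.55591, and ∫Ψ*·(−ħ²/2m · Ψ'') dx = 0.65576, so ⟨T⟩ = 0.65576 / 0.55591.
⟨T⟩ = 1.1796.

1.18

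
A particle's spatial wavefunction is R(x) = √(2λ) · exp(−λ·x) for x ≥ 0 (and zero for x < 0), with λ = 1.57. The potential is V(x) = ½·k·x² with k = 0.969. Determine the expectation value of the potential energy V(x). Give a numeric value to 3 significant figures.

0.0983

⟨V⟩ = ∫ V(x)·|R|² dx.
Every integrand reduces to terms xʲ·e^(−2λx) on [0, ∞); use ∫₀^∞ xʲ·e^(−2λx) dx = j!/(2λ)^(j+1).
⟨V⟩ = 0.098280.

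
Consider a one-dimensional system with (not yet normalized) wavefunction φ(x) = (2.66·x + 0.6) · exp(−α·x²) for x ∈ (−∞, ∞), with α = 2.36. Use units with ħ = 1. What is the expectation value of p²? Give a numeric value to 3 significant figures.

5.55

p² φ = −ħ² d²φ/dx²; ⟨p²⟩ = −ħ² ∫ φ*·φ'' dx / ∫|φ|² dx.
Expand each integrand as polynomial × e^(−2αx²) and use ∫x^(2j)·e^(−2αx²) dx = (2j−1)!!/(4α)^j · √(π/(2α)), odd powers → 0; here √(π/(2α)) = 0.81584. Differentiate with the product rule, d/dx e^(−αx²) = −2αx·e^(−αx²).
State is unnormalized: ∫|φ|² dx = 0.90520, and ∫φ*·(−ħ² φ'') dx = 5.0225, so ⟨p²⟩ = 5.0225 / 0.90520.
⟨p²⟩ = 5.5485.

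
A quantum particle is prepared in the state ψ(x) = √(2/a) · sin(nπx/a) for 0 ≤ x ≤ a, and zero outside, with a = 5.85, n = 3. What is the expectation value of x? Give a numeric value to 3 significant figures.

2.93

⟨x⟩ = ∫ x·|ψ|² dx (integrals over the domain).
With sin²θ = (1 − cos2θ)/2 on 0 ≤ x ≤ a: ∫sin²(nπx/a) dx = a/2, ∫x·sin²(nπx/a) dx = a²/4, ∫x²·sin²(nπx/a) dx = a³·(1/6 − 1/(4n²π²)); higher powers xᵏ the same way, integrating xᵏ·cos(2nπx/a) by parts.
⟨x⟩ = 2.9250.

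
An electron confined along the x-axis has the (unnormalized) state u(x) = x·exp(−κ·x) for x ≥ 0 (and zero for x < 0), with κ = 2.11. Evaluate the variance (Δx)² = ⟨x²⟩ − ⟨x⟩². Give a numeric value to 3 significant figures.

Compute ⟨x⟩ and ⟨x²⟩ separately, then (Δx)² = ⟨x²⟩ − ⟨x⟩².
Every integrand reduces to terms xʲ·e^(−2κx) on [0, ∞); use ∫₀^∞ xʲ·e^(−2κx) dx = j!/(2κ)^(j+1).
Normalization: ∫|u|² dx = 0.026613.
⟨x⟩ = 0.71090 and ⟨x²⟩ = 0.67384.
(Δx)² = 0.67384 − (0.71090)² = 0.16846.

0.168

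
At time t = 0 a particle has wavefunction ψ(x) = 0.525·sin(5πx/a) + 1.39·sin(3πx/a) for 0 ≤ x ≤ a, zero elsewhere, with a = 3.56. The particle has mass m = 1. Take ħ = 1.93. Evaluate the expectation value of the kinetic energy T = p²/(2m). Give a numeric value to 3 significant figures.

16.0

T = −(ħ²/2m) d²/dx², so ⟨T⟩ = −(ħ²/2m) ∫ ψ*·ψ'' dx / ∫|ψ|² dx; with m = 1.
d²/dx² sin(jπx/a) = −(jπ/a)²·sin(jπx/a); on 0 ≤ x ≤ a, ∫sin²(jπx/a) dx = a/2 and ∫sin(jπx/a)·sin(lπx/a) dx = 0 for j ≠ l, so only diagonal terms survive in ∫|ψ|² and ∫ψ·ψ″; ∫ψ·ψ′ dx = [ψ²/2] between the walls = 0.
State is unnormalized: ∫|ψ|² dx = 3.9298, and ∫ψ*·(−ħ²/2m · ψ'') dx = 62.682, so ⟨T⟩ = 62.682 / 3.9298.
⟨T⟩ = 15.951.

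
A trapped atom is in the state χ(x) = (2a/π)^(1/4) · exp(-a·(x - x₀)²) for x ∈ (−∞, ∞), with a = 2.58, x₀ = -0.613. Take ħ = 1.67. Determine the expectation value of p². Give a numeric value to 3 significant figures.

7.20

p² χ = −ħ² d²χ/dx²; ⟨p²⟩ = −ħ² ∫ χ*·χ'' dx.
Gaussian moments (u = x − x₀): ∫u^(2j)·e^(−2au²) du = (2j−1)!!/(4a)^j · √(π/(2a)), odd powers integrate to 0; here √(π/(2a)) = 0.78028. Derivatives: d/dx e^(−au²) = −2au·e^(−au²), d²/dx² e^(−au²) = (4a²u² − 2a)·e^(−au²).
⟨p²⟩ = 7.1954.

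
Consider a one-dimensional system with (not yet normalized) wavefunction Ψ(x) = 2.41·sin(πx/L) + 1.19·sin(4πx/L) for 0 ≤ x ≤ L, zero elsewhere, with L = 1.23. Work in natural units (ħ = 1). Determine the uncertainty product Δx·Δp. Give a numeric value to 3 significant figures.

Δx = √(⟨x²⟩−⟨x⟩²), Δp = √(⟨p²⟩−⟨p⟩²).
On 0 ≤ x ≤ L (j ≠ l): ∫sin²(jπx/L) dx = L/2, ∫sin(jπx/L)·sin(lπx/L) dx = 0; diagonal moments ∫x·sin²(jπx/L) dx = L²/4, ∫x²·sin²(jπx/L) dx = L³·(1/6 − 1/(4j²π²)); cross terms ∫x·sin(jπx/L)·sin(lπx/L) dx = 0 for j + l even and −4jlL²/(π²(j² − l²)²) for j + l odd, ∫x²·sin(jπx/L)·sin(lπx/L) dx = (−1)^(j+l)·4jlL³/(π²(j² − l²)²); higher powers the same way via product-to-sum and parts. d²/dx² sin(jπx/L) = −(jπ/L)²·sin(jπx/L); on 0 ≤ x ≤ L, ∫sin²(jπx/L) dx = L/2 and ∫sin(jπx/L)·sin(lπx/L) dx = 0 for j ≠ l, so only diagonal terms survive in ∫|Ψ|² and ∫Ψ·Ψ″; ∫Ψ·Ψ′ dx = [Ψ²/2] between the walls = 0.
Normalization: ∫|Ψ|² dx = 4.4429.
⟨x⟩ = 0.60093, ⟨x²⟩ = 0.42443 ⇒ Δx = 0.25163.
⟨p⟩ = 0.0000, ⟨p²⟩ = 25.705 ⇒ Δp = 5.0700.
Δx·Δp = 1.2758.

1.28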